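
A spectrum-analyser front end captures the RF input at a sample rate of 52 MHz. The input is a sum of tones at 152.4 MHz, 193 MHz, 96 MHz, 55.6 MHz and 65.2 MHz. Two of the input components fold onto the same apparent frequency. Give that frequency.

fs/2 = 26 MHz.
152.4 MHz mod fs = 48.4 MHz.
48.4 MHz > fs/2 = 26 MHz, folds to fs − 48.4 MHz = 3.6 MHz.
193 MHz mod fs = 37 MHz.
37 MHz > fs/2 = 26 MHz, folds to fs − 37 MHz = 15 MHz.
96 MHz mod fs = 44 MHz.
44 MHz > fs/2 = 26 MHz, folds to fs − 44 MHz = 8 MHz.
55.6 MHz mod fs = 3.6 MHz.
3.6 MHz ≤ fs/2 = 26 MHz, appears at 3.6 MHz.
65.2 MHz mod fs = 13.2 MHz.
13.2 MHz ≤ fs/2 = 26 MHz, appears at 13.2 MHz.
55.6 MHz and 152.4 MHz both map to 3.6 MHz.

3.6 MHz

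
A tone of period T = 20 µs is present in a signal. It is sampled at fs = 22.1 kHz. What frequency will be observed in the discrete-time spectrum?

5.8 kHz

T = 20 µs → f = 1/T = 50 kHz.
50 kHz mod fs = 5.8 kHz.
5.8 kHz ≤ fs/2 = 11.05 kHz, appears at 5.8 kHz.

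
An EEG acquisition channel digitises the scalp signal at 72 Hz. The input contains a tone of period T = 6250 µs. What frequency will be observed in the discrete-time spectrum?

16 Hz

T = 6250 µs → f = 1/T = 160 Hz.
160 Hz mod fs = 16 Hz.
16 Hz ≤ fs/2 = 36 Hz, appears at 16 Hz.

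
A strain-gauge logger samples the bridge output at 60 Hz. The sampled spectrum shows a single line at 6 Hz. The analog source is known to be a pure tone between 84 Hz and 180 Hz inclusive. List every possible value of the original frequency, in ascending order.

Frequencies that alias to 6 Hz are k·fs ± 6 Hz for integer k ≥ 0.
k=0: 6 Hz.
k=1: 54 Hz, 66 Hz.
k=2: 114 Hz, 126 Hz.
k=3: 174 Hz, 186 Hz.
k=4: 234 Hz, 246 Hz.
Within [84 Hz, 180 Hz]: 114 Hz, 126 Hz, 174 Hz.

114 Hz, 126 Hz, 174 Hz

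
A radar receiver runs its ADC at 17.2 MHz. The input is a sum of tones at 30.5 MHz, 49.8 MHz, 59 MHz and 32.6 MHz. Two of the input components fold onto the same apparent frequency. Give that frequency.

fs/2 = 8.6 MHz.
30.5 MHz mod fs = 13.3 MHz.
13.3 MHz > fs/2 = 8.6 MHz, folds to fs − 13.3 MHz = 3.9 MHz.
49.8 MHz mod fs = 15.4 MHz.
15.4 MHz > fs/2 = 8.6 MHz, folds to fs − 15.4 MHz = 1.8 MHz.
59 MHz mod fs = 7.4 MHz.
7.4 MHz ≤ fs/2 = 8.6 MHz, appears at 7.4 MHz.
32.6 MHz mod fs = 15.4 MHz.
15.4 MHz > fs/2 = 8.6 MHz, folds to fs − 15.4 MHz = 1.8 MHz.
32.6 MHz and 49.8 MHz both map to 1.8 MHz.

1.8 MHz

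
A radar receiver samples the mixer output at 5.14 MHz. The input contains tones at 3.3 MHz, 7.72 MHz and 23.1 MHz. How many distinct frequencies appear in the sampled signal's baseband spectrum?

3

fs/2 = 2.57 MHz.
3.3 MHz > fs/2 = 2.57 MHz, folds to fs − 3.3 MHz = 1.84 MHz.
7.72 MHz mod fs = 2.58 MHz.
2.58 MHz > fs/2 = 2.57 MHz, folds to fs − 2.58 MHz = 2.56 MHz.
23.1 MHz mod fs = 2.54 MHz.
2.54 MHz ≤ fs/2 = 2.57 MHz, appears at 2.54 MHz.
Distinct values: {1.84 MHz, 2.54 MHz, 2.56 MHz} → 3.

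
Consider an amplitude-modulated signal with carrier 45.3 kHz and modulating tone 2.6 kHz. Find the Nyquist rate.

95.8 kHz

AM sidebands sit at fc ± fm = 42.7 kHz and 47.9 kHz.
Highest-frequency component: 47.9 kHz.
Nyquist rate = 2 × 47.9 kHz = 95.8 kHz.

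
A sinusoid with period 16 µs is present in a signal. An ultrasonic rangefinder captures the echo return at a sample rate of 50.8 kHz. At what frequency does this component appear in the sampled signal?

11.7 kHz

T = 16 µs → f = 1/T = 62.5 kHz.
62.5 kHz mod fs = 11.7 kHz.
11.7 kHz ≤ fs/2 = 25.4 kHz, appears at 11.7 kHz.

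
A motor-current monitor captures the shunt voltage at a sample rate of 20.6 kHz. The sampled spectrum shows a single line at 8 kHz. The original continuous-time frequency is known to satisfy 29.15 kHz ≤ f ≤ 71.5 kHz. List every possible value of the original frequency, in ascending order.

33.2 kHz, 49.2 kHz, 53.8 kHz, 69.8 kHz

Frequencies that alias to 8 kHz are k·fs ± 8 kHz for integer k ≥ 0.
k=0: 8 kHz.
k=1: 12.6 kHz, 28.6 kHz.
k=2: 33.2 kHz, 49.2 kHz.
k=3: 53.8 kHz, 69.8 kHz.
k=4: 74.4 kHz, 90.4 kHz.
Within [29.15 kHz, 71.5 kHz]: 33.2 kHz, 49.2 kHz, 53.8 kHz, 69.8 kHz.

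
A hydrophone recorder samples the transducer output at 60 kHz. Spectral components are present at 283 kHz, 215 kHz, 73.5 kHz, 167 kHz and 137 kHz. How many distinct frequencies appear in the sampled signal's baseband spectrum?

4

fs/2 = 30 kHz.
283 kHz mod fs = 43 kHz.
43 kHz > fs/2 = 30 kHz, folds to fs − 43 kHz = 17 kHz.
215 kHz mod fs = 35 kHz.
35 kHz > fs/2 = 30 kHz, folds to fs − 35 kHz = 25 kHz.
73.5 kHz mod fs = 13.5 kHz.
13.5 kHz ≤ fs/2 = 30 kHz, appears at 13.5 kHz.
167 kHz mod fs = 47 kHz.
47 kHz > fs/2 = 30 kHz, folds to fs − 47 kHz = 13 kHz.
137 kHz mod fs = 17 kHz.
17 kHz ≤ fs/2 = 30 kHz, appears at 17 kHz.
Distinct values: {13 kHz, 13.5 kHz, 17 kHz, 25 kHz} → 4.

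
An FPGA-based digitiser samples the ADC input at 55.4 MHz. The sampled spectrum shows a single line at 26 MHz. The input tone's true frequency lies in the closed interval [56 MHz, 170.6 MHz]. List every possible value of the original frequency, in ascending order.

Frequencies that alias to 26 MHz are k·fs ± 26 MHz for integer k ≥ 0.
k=0: 26 MHz.
k=1: 29.4 MHz, 81.4 MHz.
k=2: 84.8 MHz, 136.8 MHz.
k=3: 140.2 MHz, 192.2 MHz.
k=4: 195.6 MHz, 247.6 MHz.
Within [56 MHz, 170.6 MHz]: 81.4 MHz, 84.8 MHz, 136.8 MHz, 140.2 MHz.

81.4 MHz, 84.8 MHz, 136.8 MHz, 140.2 MHz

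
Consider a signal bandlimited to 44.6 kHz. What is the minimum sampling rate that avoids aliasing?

89.2 kHz

Nyquist rate = 2 × 44.6 kHz = 89.2 kHz.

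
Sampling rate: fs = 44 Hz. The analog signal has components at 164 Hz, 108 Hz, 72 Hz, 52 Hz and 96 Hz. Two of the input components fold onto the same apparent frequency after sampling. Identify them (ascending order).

fs/2 = 22 Hz.
164 Hz mod fs = 32 Hz.
32 Hz > fs/2 = 22 Hz, folds to fs − 32 Hz = 12 Hz.
108 Hz mod fs = 20 Hz.
20 Hz ≤ fs/2 = 22 Hz, appears at 20 Hz.
72 Hz mod fs = 28 Hz.
28 Hz > fs/2 = 22 Hz, folds to fs − 28 Hz = 16 Hz.
52 Hz mod fs = 8 Hz.
8 Hz ≤ fs/2 = 22 Hz, appears at 8 Hz.
96 Hz mod fs = 8 Hz.
8 Hz ≤ fs/2 = 22 Hz, appears at 8 Hz.
52 Hz and 96 Hz both map to 8 Hz.

52 Hz, 96 Hz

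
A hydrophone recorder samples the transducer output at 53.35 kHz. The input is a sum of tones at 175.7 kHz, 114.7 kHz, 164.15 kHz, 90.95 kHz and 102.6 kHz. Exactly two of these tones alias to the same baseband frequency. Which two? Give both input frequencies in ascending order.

102.6 kHz, 164.15 kHz

fs/2 = 26.675 kHz.
175.7 kHz mod fs = 15.65 kHz.
15.65 kHz ≤ fs/2 = 26.675 kHz, appears at 15.65 kHz.
114.7 kHz mod fs = 8 kHz.
8 kHz ≤ fs/2 = 26.675 kHz, appears at 8 kHz.
164.15 kHz mod fs = 4.1 kHz.
4.1 kHz ≤ fs/2 = 26.675 kHz, appears at 4.1 kHz.
90.95 kHz mod fs = 37.6 kHz.
37.6 kHz > fs/2 = 26.675 kHz, folds to fs − 37.6 kHz = 15.75 kHz.
102.6 kHz mod fs = 49.25 kHz.
49.25 kHz > fs/2 = 26.675 kHz, folds to fs − 49.25 kHz = 4.1 kHz.
102.6 kHz and 164.15 kHz both map to 4.1 kHz.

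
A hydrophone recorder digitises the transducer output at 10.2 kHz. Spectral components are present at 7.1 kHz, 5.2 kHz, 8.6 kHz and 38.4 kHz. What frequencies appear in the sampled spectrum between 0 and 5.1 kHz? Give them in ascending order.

1.6 kHz, 2.4 kHz, 3.1 kHz, 5 kHz

fs/2 = 5.1 kHz.
7.1 kHz > fs/2 = 5.1 kHz, folds to fs − 7.1 kHz = 3.1 kHz.
5.2 kHz > fs/2 = 5.1 kHz, folds to fs − 5.2 kHz = 5 kHz.
8.6 kHz > fs/2 = 5.1 kHz, folds to fs − 8.6 kHz = 1.6 kHz.
38.4 kHz mod fs = 7.8 kHz.
7.8 kHz > fs/2 = 5.1 kHz, folds to fs − 7.8 kHz = 2.4 kHz.
Distinct values: {1.6 kHz, 2.4 kHz, 3.1 kHz, 5 kHz}.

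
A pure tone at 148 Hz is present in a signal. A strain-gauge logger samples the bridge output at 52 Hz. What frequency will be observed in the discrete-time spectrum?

148 Hz mod fs = 44 Hz.
44 Hz > fs/2 = 26 Hz, folds to fs − 44 Hz = 8 Hz.

8 Hz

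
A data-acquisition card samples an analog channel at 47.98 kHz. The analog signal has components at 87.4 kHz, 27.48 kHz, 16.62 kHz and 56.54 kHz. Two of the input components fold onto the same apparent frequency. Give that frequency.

8.56 kHz

fs/2 = 23.99 kHz.
87.4 kHz mod fs = 39.42 kHz.
39.42 kHz > fs/2 = 23.99 kHz, folds to fs − 39.42 kHz = 8.56 kHz.
27.48 kHz > fs/2 = 23.99 kHz, folds to fs − 27.48 kHz = 20.5 kHz.
16.62 kHz ≤ fs/2 = 23.99 kHz, passes unchanged.
56.54 kHz mod fs = 8.56 kHz.
8.56 kHz ≤ fs/2 = 23.99 kHz, appears at 8.56 kHz.
56.54 kHz and 87.4 kHz both map to 8.56 kHz.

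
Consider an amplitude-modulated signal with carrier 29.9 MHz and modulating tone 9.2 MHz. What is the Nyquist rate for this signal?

AM sidebands sit at fc ± fm = 20.7 MHz and 39.1 MHz.
Highest-frequency component: 39.1 MHz.
Nyquist rate = 2 × 39.1 MHz = 78.2 MHz.

78.2 MHz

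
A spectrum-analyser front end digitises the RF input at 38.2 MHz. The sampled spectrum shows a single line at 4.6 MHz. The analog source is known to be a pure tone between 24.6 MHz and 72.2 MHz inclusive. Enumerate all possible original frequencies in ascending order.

Frequencies that alias to 4.6 MHz are k·fs ± 4.6 MHz for integer k ≥ 0.
k=0: 4.6 MHz.
k=1: 33.6 MHz, 42.8 MHz.
k=2: 71.8 MHz, 81 MHz.
k=3: 110 MHz, 119.2 MHz.
Within [24.6 MHz, 72.2 MHz]: 33.6 MHz, 42.8 MHz, 71.8 MHz.

33.6 MHz, 42.8 MHz, 71.8 MHz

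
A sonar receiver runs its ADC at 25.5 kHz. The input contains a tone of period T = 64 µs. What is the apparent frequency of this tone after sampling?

T = 64 µs → f = 1/T = 15.625 kHz.
15.625 kHz > fs/2 = 12.75 kHz, folds to fs − 15.625 kHz = 9.875 kHz.

9.875 kHz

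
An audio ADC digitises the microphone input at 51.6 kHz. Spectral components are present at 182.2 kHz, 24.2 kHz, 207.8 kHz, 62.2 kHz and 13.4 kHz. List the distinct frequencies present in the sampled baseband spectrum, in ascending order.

fs/2 = 25.8 kHz.
182.2 kHz mod fs = 27.4 kHz.
27.4 kHz > fs/2 = 25.8 kHz, folds to fs − 27.4 kHz = 24.2 kHz.
24.2 kHz ≤ fs/2 = 25.8 kHz, passes unchanged.
207.8 kHz mod fs = 1.4 kHz.
1.4 kHz ≤ fs/2 = 25.8 kHz, appears at 1.4 kHz.
62.2 kHz mod fs = 10.6 kHz.
10.6 kHz ≤ fs/2 = 25.8 kHz, appears at 10.6 kHz.
13.4 kHz ≤ fs/2 = 25.8 kHz, passes unchanged.
Distinct values: {1.4 kHz, 10.6 kHz, 13.4 kHz, 24.2 kHz}.

1.4 kHz, 10.6 kHz, 13.4 kHz, 24.2 kHz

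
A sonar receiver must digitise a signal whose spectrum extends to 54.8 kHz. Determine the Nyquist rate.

109.6 kHz

Nyquist rate = 2 × 54.8 kHz = 109.6 kHz.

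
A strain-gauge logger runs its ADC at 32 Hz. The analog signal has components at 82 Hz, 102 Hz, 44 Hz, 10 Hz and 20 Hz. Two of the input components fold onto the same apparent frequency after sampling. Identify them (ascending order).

fs/2 = 16 Hz.
82 Hz mod fs = 18 Hz.
18 Hz > fs/2 = 16 Hz, folds to fs − 18 Hz = 14 Hz.
102 Hz mod fs = 6 Hz.
6 Hz ≤ fs/2 = 16 Hz, appears at 6 Hz.
44 Hz mod fs = 12 Hz.
12 Hz ≤ fs/2 = 16 Hz, appears at 12 Hz.
10 Hz ≤ fs/2 = 16 Hz, passes unchanged.
20 Hz > fs/2 = 16 Hz, folds to fs − 20 Hz = 12 Hz.
20 Hz and 44 Hz both map to 12 Hz.

20 Hz, 44 Hz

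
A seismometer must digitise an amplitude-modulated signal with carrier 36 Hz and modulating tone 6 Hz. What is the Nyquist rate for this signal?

AM sidebands sit at fc ± fm = 30 Hz and 42 Hz.
Highest-frequency component: 42 Hz.
Nyquist rate = 2 × 42 Hz = 84 Hz.

84 Hz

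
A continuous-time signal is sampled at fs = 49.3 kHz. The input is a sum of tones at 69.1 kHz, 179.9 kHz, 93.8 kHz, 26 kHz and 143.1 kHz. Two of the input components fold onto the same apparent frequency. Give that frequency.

fs/2 = 24.65 kHz.
69.1 kHz mod fs = 19.8 kHz.
19.8 kHz ≤ fs/2 = 24.65 kHz, appears at 19.8 kHz.
179.9 kHz mod fs = 32 kHz.
32 kHz > fs/2 = 24.65 kHz, folds to fs − 32 kHz = 17.3 kHz.
93.8 kHz mod fs = 44.5 kHz.
44.5 kHz > fs/2 = 24.65 kHz, folds to fs − 44.5 kHz = 4.8 kHz.
26 kHz > fs/2 = 24.65 kHz, folds to fs − 26 kHz = 23.3 kHz.
143.1 kHz mod fs = 44.5 kHz.
44.5 kHz > fs/2 = 24.65 kHz, folds to fs − 44.5 kHz = 4.8 kHz.
93.8 kHz and 143.1 kHz both map to 4.8 kHz.

4.8 kHz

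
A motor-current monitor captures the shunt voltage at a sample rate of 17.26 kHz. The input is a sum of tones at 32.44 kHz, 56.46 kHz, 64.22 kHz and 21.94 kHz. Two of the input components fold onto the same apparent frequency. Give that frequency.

4.68 kHz

fs/2 = 8.63 kHz.
32.44 kHz mod fs = 15.18 kHz.
15.18 kHz > fs/2 = 8.63 kHz, folds to fs − 15.18 kHz = 2.08 kHz.
56.46 kHz mod fs = 4.68 kHz.
4.68 kHz ≤ fs/2 = 8.63 kHz, appears at 4.68 kHz.
64.22 kHz mod fs = 12.44 kHz.
12.44 kHz > fs/2 = 8.63 kHz, folds to fs − 12.44 kHz = 4.82 kHz.
21.94 kHz mod fs = 4.68 kHz.
4.68 kHz ≤ fs/2 = 8.63 kHz, appears at 4.68 kHz.
21.94 kHz and 56.46 kHz both map to 4.68 kHz.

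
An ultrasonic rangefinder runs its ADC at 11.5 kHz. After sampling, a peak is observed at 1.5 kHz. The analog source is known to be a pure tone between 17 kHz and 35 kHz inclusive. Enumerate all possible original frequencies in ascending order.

21.5 kHz, 24.5 kHz, 33 kHz

Frequencies that alias to 1.5 kHz are k·fs ± 1.5 kHz for integer k ≥ 0.
k=0: 1.5 kHz.
k=1: 10 kHz, 13 kHz.
k=2: 21.5 kHz, 24.5 kHz.
k=3: 33 kHz, 36 kHz.
k=4: 44.5 kHz, 47.5 kHz.
Within [17 kHz, 35 kHz]: 21.5 kHz, 24.5 kHz, 33 kHz.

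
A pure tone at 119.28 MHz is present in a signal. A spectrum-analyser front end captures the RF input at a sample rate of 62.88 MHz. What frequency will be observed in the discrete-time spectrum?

6.48 MHz

119.28 MHz mod fs = 56.4 MHz.
56.4 MHz > fs/2 = 31.44 MHz, folds to fs − 56.4 MHz = 6.48 MHz.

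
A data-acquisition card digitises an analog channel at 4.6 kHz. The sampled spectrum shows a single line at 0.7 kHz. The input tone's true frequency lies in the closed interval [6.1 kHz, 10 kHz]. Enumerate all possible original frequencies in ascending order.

8.5 kHz, 9.9 kHz

Frequencies that alias to 0.7 kHz are k·fs ± 0.7 kHz for integer k ≥ 0.
k=0: 0.7 kHz.
k=1: 3.9 kHz, 5.3 kHz.
k=2: 8.5 kHz, 9.9 kHz.
k=3: 13.1 kHz, 14.5 kHz.
Within [6.1 kHz, 10 kHz]: 8.5 kHz, 9.9 kHz.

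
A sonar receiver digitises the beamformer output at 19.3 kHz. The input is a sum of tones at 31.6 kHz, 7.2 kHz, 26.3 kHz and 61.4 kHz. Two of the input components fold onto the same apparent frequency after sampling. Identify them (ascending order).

26.3 kHz, 31.6 kHz

fs/2 = 9.65 kHz.
31.6 kHz mod fs = 12.3 kHz.
12.3 kHz > fs/2 = 9.65 kHz, folds to fs − 12.3 kHz = 7 kHz.
7.2 kHz ≤ fs/2 = 9.65 kHz, passes unchanged.
26.3 kHz mod fs = 7 kHz.
7 kHz ≤ fs/2 = 9.65 kHz, appears at 7 kHz.
61.4 kHz mod fs = 3.5 kHz.
3.5 kHz ≤ fs/2 = 9.65 kHz, appears at 3.5 kHz.
26.3 kHz and 31.6 kHz both map to 7 kHz.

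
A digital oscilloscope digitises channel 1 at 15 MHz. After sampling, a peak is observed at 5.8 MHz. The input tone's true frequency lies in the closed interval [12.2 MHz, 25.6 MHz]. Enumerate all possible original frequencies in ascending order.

20.8 MHz, 24.2 MHz

Frequencies that alias to 5.8 MHz are k·fs ± 5.8 MHz for integer k ≥ 0.
k=0: 5.8 MHz.
k=1: 9.2 MHz, 20.8 MHz.
k=2: 24.2 MHz, 35.8 MHz.
k=3: 39.2 MHz, 50.8 MHz.
Within [12.2 MHz, 25.6 MHz]: 20.8 MHz, 24.2 MHz.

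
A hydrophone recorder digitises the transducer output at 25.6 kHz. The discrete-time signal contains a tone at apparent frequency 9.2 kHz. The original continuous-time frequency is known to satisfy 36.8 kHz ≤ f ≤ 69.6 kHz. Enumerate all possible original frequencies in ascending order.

Frequencies that alias to 9.2 kHz are k·fs ± 9.2 kHz for integer k ≥ 0.
k=0: 9.2 kHz.
k=1: 16.4 kHz, 34.8 kHz.
k=2: 42 kHz, 60.4 kHz.
k=3: 67.6 kHz, 86 kHz.
k=4: 93.2 kHz, 111.6 kHz.
Within [36.8 kHz, 69.6 kHz]: 42 kHz, 60.4 kHz, 67.6 kHz.

42 kHz, 60.4 kHz, 67.6 kHz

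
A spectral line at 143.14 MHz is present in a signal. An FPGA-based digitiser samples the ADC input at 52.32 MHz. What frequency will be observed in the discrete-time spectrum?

143.14 MHz mod fs = 38.5 MHz.
38.5 MHz > fs/2 = 26.16 MHz, folds to fs − 38.5 MHz = 13.82 MHz.

13.82 MHz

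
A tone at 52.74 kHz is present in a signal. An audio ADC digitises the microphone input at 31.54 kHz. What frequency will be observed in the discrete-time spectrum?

52.74 kHz mod fs = 21.2 kHz.
21.2 kHz > fs/2 = 15.77 kHz, folds to fs − 21.2 kHz = 10.34 kHz.

10.34 kHz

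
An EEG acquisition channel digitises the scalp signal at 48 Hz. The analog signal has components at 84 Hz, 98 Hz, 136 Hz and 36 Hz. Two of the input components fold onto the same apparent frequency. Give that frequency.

12 Hz

fs/2 = 24 Hz.
84 Hz mod fs = 36 Hz.
36 Hz > fs/2 = 24 Hz, folds to fs − 36 Hz = 12 Hz.
98 Hz mod fs = 2 Hz.
2 Hz ≤ fs/2 = 24 Hz, appears at 2 Hz.
136 Hz mod fs = 40 Hz.
40 Hz > fs/2 = 24 Hz, folds to fs − 40 Hz = 8 Hz.
36 Hz > fs/2 = 24 Hz, folds to fs − 36 Hz = 12 Hz.
36 Hz and 84 Hz both map to 12 Hz.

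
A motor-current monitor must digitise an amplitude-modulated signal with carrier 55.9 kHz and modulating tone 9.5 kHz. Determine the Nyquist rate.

AM sidebands sit at fc ± fm = 46.4 kHz and 65.4 kHz.
Highest-frequency component: 65.4 kHz.
Nyquist rate = 2 × 65.4 kHz = 130.8 kHz.

130.8 kHz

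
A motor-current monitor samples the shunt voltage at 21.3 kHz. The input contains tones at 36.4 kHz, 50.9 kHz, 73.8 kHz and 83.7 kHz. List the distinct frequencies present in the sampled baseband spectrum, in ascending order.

1.5 kHz, 6.2 kHz, 8.3 kHz, 9.9 kHz

fs/2 = 10.65 kHz.
36.4 kHz mod fs = 15.1 kHz.
15.1 kHz > fs/2 = 10.65 kHz, folds to fs − 15.1 kHz = 6.2 kHz.
50.9 kHz mod fs = 8.3 kHz.
8.3 kHz ≤ fs/2 = 10.65 kHz, appears at 8.3 kHz.
73.8 kHz mod fs = 9.9 kHz.
9.9 kHz ≤ fs/2 = 10.65 kHz, appears at 9.9 kHz.
83.7 kHz mod fs = 19.8 kHz.
19.8 kHz > fs/2 = 10.65 kHz, folds to fs − 19.8 kHz = 1.5 kHz.
Distinct values: {1.5 kHz, 6.2 kHz, 8.3 kHz, 9.9 kHz}.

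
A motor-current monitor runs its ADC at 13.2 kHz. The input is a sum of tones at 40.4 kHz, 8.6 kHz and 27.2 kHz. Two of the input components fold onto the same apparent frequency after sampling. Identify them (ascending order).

27.2 kHz, 40.4 kHz

fs/2 = 6.6 kHz.
40.4 kHz mod fs = 0.8 kHz.
0.8 kHz ≤ fs/2 = 6.6 kHz, appears at 0.8 kHz.
8.6 kHz > fs/2 = 6.6 kHz, folds to fs − 8.6 kHz = 4.6 kHz.
27.2 kHz mod fs = 0.8 kHz.
0.8 kHz ≤ fs/2 = 6.6 kHz, appears at 0.8 kHz.
27.2 kHz and 40.4 kHz both map to 0.8 kHz.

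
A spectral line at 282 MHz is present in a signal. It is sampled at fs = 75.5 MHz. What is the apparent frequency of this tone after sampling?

282 MHz mod fs = 55.5 MHz.
55.5 MHz > fs/2 = 37.75 MHz, folds to fs − 55.5 MHz = 20 MHz.

20 MHz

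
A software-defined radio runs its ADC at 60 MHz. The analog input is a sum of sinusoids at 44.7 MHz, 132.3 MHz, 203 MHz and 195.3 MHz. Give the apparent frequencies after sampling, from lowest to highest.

fs/2 = 30 MHz.
44.7 MHz > fs/2 = 30 MHz, folds to fs − 44.7 MHz = 15.3 MHz.
132.3 MHz mod fs = 12.3 MHz.
12.3 MHz ≤ fs/2 = 30 MHz, appears at 12.3 MHz.
203 MHz mod fs = 23 MHz.
23 MHz ≤ fs/2 = 30 MHz, appears at 23 MHz.
195.3 MHz mod fs = 15.3 MHz.
15.3 MHz ≤ fs/2 = 30 MHz, appears at 15.3 MHz.
Distinct values: {12.3 MHz, 15.3 MHz, 23 MHz}.

12.3 MHz, 15.3 MHz, 23 MHz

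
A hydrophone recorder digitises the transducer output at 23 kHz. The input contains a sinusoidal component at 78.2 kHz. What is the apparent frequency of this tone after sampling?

9.2 kHz

78.2 kHz mod fs = 9.2 kHz.
9.2 kHz ≤ fs/2 = 11.5 kHz, appears at 9.2 kHz.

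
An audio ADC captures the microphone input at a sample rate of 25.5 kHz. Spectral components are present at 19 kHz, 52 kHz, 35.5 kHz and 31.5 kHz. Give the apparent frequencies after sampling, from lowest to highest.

1 kHz, 6 kHz, 6.5 kHz, 10 kHz

fs/2 = 12.75 kHz.
19 kHz > fs/2 = 12.75 kHz, folds to fs − 19 kHz = 6.5 kHz.
52 kHz mod fs = 1 kHz.
1 kHz ≤ fs/2 = 12.75 kHz, appears at 1 kHz.
35.5 kHz mod fs = 10 kHz.
10 kHz ≤ fs/2 = 12.75 kHz, appears at 10 kHz.
31.5 kHz mod fs = 6 kHz.
6 kHz ≤ fs/2 = 12.75 kHz, appears at 6 kHz.
Distinct values: {1 kHz, 6 kHz, 6.5 kHz, 10 kHz}.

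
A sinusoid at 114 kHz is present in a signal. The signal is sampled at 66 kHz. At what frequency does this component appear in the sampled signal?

18 kHz

114 kHz mod fs = 48 kHz.
48 kHz > fs/2 = 33 kHz, folds to fs − 48 kHz = 18 kHz.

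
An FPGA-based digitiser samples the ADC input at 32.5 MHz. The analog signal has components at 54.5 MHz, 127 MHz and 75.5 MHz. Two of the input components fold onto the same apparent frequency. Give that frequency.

10.5 MHz

fs/2 = 16.25 MHz.
54.5 MHz mod fs = 22 MHz.
22 MHz > fs/2 = 16.25 MHz, folds to fs − 22 MHz = 10.5 MHz.
127 MHz mod fs = 29.5 MHz.
29.5 MHz > fs/2 = 16.25 MHz, folds to fs − 29.5 MHz = 3 MHz.
75.5 MHz mod fs = 10.5 MHz.
10.5 MHz ≤ fs/2 = 16.25 MHz, appears at 10.5 MHz.
54.5 MHz and 75.5 MHz both map to 10.5 MHz.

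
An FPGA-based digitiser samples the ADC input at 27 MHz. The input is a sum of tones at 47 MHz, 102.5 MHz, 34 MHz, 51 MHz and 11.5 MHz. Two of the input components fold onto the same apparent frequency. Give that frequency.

7 MHz

fs/2 = 13.5 MHz.
47 MHz mod fs = 20 MHz.
20 MHz > fs/2 = 13.5 MHz, folds to fs − 20 MHz = 7 MHz.
102.5 MHz mod fs = 21.5 MHz.
21.5 MHz > fs/2 = 13.5 MHz, folds to fs − 21.5 MHz = 5.5 MHz.
34 MHz mod fs = 7 MHz.
7 MHz ≤ fs/2 = 13.5 MHz, appears at 7 MHz.
51 MHz mod fs = 24 MHz.
24 MHz > fs/2 = 13.5 MHz, folds to fs − 24 MHz = 3 MHz.
11.5 MHz ≤ fs/2 = 13.5 MHz, passes unchanged.
34 MHz and 47 MHz both map to 7 MHz.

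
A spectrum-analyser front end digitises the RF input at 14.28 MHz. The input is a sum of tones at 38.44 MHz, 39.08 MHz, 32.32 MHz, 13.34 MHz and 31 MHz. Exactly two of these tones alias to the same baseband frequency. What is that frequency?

fs/2 = 7.14 MHz.
38.44 MHz mod fs = 9.88 MHz.
9.88 MHz > fs/2 = 7.14 MHz, folds to fs − 9.88 MHz = 4.4 MHz.
39.08 MHz mod fs = 10.52 MHz.
10.52 MHz > fs/2 = 7.14 MHz, folds to fs − 10.52 MHz = 3.76 MHz.
32.32 MHz mod fs = 3.76 MHz.
3.76 MHz ≤ fs/2 = 7.14 MHz, appears at 3.76 MHz.
13.34 MHz > fs/2 = 7.14 MHz, folds to fs − 13.34 MHz = 0.94 MHz.
31 MHz mod fs = 2.44 MHz.
2.44 MHz ≤ fs/2 = 7.14 MHz, appears at 2.44 MHz.
32.32 MHz and 39.08 MHz both map to 3.76 MHz.

3.76 MHz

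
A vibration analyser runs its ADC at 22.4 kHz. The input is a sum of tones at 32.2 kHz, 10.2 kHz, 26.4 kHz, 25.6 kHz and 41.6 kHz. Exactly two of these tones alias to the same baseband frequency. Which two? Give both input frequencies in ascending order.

fs/2 = 11.2 kHz.
32.2 kHz mod fs = 9.8 kHz.
9.8 kHz ≤ fs/2 = 11.2 kHz, appears at 9.8 kHz.
10.2 kHz ≤ fs/2 = 11.2 kHz, passes unchanged.
26.4 kHz mod fs = 4 kHz.
4 kHz ≤ fs/2 = 11.2 kHz, appears at 4 kHz.
25.6 kHz mod fs = 3.2 kHz.
3.2 kHz ≤ fs/2 = 11.2 kHz, appears at 3.2 kHz.
41.6 kHz mod fs = 19.2 kHz.
19.2 kHz > fs/2 = 11.2 kHz, folds to fs − 19.2 kHz = 3.2 kHz.
25.6 kHz and 41.6 kHz both map to 3.2 kHz.

25.6 kHz, 41.6 kHz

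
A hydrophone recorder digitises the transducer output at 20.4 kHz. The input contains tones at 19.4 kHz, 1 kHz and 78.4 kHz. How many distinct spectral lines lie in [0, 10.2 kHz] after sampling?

fs/2 = 10.2 kHz.
19.4 kHz > fs/2 = 10.2 kHz, folds to fs − 19.4 kHz = 1 kHz.
1 kHz ≤ fs/2 = 10.2 kHz, passes unchanged.
78.4 kHz mod fs = 17.2 kHz.
17.2 kHz > fs/2 = 10.2 kHz, folds to fs − 17.2 kHz = 3.2 kHz.
Distinct values: {1 kHz, 3.2 kHz} → 2.

2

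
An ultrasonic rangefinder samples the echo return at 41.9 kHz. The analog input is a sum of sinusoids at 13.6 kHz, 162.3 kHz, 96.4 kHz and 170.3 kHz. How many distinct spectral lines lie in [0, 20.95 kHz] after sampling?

4

fs/2 = 20.95 kHz.
13.6 kHz ≤ fs/2 = 20.95 kHz, passes unchanged.
162.3 kHz mod fs = 36.6 kHz.
36.6 kHz > fs/2 = 20.95 kHz, folds to fs − 36.6 kHz = 5.3 kHz.
96.4 kHz mod fs = 12.6 kHz.
12.6 kHz ≤ fs/2 = 20.95 kHz, appears at 12.6 kHz.
170.3 kHz mod fs = 2.7 kHz.
2.7 kHz ≤ fs/2 = 20.95 kHz, appears at 2.7 kHz.
Distinct values: {2.7 kHz, 5.3 kHz, 12.6 kHz, 13.6 kHz} → 4.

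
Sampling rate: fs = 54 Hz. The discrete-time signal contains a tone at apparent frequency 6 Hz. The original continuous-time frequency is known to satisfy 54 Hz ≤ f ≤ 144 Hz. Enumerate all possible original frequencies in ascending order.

60 Hz, 102 Hz, 114 Hz

Frequencies that alias to 6 Hz are k·fs ± 6 Hz for integer k ≥ 0.
k=0: 6 Hz.
k=1: 48 Hz, 60 Hz.
k=2: 102 Hz, 114 Hz.
k=3: 156 Hz, 168 Hz.
Within [54 Hz, 144 Hz]: 60 Hz, 102 Hz, 114 Hz.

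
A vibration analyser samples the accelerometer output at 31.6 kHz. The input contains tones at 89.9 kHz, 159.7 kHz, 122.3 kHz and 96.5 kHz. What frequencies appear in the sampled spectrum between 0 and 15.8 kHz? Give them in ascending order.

fs/2 = 15.8 kHz.
89.9 kHz mod fs = 26.7 kHz.
26.7 kHz > fs/2 = 15.8 kHz, folds to fs − 26.7 kHz = 4.9 kHz.
159.7 kHz mod fs = 1.7 kHz.
1.7 kHz ≤ fs/2 = 15.8 kHz, appears at 1.7 kHz.
122.3 kHz mod fs = 27.5 kHz.
27.5 kHz > fs/2 = 15.8 kHz, folds to fs − 27.5 kHz = 4.1 kHz.
96.5 kHz mod fs = 1.7 kHz.
1.7 kHz ≤ fs/2 = 15.8 kHz, appears at 1.7 kHz.
Distinct values: {1.7 kHz, 4.1 kHz, 4.9 kHz}.

1.7 kHz, 4.1 kHz, 4.9 kHz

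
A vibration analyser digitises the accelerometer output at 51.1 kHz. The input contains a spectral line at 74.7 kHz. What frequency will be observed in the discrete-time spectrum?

23.6 kHz

74.7 kHz mod fs = 23.6 kHz.
23.6 kHz ≤ fs/2 = 25.55 kHz, appears at 23.6 kHz.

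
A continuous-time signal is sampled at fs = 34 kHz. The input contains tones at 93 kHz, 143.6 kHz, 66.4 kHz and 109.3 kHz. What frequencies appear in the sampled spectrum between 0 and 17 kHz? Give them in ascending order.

1.6 kHz, 7.3 kHz, 7.6 kHz, 9 kHz

fs/2 = 17 kHz.
93 kHz mod fs = 25 kHz.
25 kHz > fs/2 = 17 kHz, folds to fs − 25 kHz = 9 kHz.
143.6 kHz mod fs = 7.6 kHz.
7.6 kHz ≤ fs/2 = 17 kHz, appears at 7.6 kHz.
66.4 kHz mod fs = 32.4 kHz.
32.4 kHz > fs/2 = 17 kHz, folds to fs − 32.4 kHz = 1.6 kHz.
109.3 kHz mod fs = 7.3 kHz.
7.3 kHz ≤ fs/2 = 17 kHz, appears at 7.3 kHz.
Distinct values: {1.6 kHz, 7.3 kHz, 7.6 kHz, 9 kHz}.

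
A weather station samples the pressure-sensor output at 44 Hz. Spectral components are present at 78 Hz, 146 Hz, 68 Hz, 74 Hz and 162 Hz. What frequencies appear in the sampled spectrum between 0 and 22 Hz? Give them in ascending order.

10 Hz, 14 Hz, 20 Hz

fs/2 = 22 Hz.
78 Hz mod fs = 34 Hz.
34 Hz > fs/2 = 22 Hz, folds to fs − 34 Hz = 10 Hz.
146 Hz mod fs = 14 Hz.
14 Hz ≤ fs/2 = 22 Hz, appears at 14 Hz.
68 Hz mod fs = 24 Hz.
24 Hz > fs/2 = 22 Hz, folds to fs − 24 Hz = 20 Hz.
74 Hz mod fs = 30 Hz.
30 Hz > fs/2 = 22 Hz, folds to fs − 30 Hz = 14 Hz.
162 Hz mod fs = 30 Hz.
30 Hz > fs/2 = 22 Hz, folds to fs − 30 Hz = 14 Hz.
Distinct values: {10 Hz, 14 Hz, 20 Hz}.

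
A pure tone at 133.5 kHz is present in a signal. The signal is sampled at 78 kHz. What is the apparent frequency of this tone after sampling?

22.5 kHz

133.5 kHz mod fs = 55.5 kHz.
55.5 kHz > fs/2 = 39 kHz, folds to fs − 55.5 kHz = 22.5 kHz.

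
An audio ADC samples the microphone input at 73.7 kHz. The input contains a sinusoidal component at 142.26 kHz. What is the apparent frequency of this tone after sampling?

5.14 kHz

142.26 kHz mod fs = 68.56 kHz.
68.56 kHz > fs/2 = 36.85 kHz, folds to fs − 68.56 kHz = 5.14 kHz.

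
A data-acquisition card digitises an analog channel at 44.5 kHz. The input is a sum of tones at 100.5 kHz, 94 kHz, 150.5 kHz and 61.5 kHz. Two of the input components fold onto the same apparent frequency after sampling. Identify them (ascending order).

fs/2 = 22.25 kHz.
100.5 kHz mod fs = 11.5 kHz.
11.5 kHz ≤ fs/2 = 22.25 kHz, appears at 11.5 kHz.
94 kHz mod fs = 5 kHz.
5 kHz ≤ fs/2 = 22.25 kHz, appears at 5 kHz.
150.5 kHz mod fs = 17 kHz.
17 kHz ≤ fs/2 = 22.25 kHz, appears at 17 kHz.
61.5 kHz mod fs = 17 kHz.
17 kHz ≤ fs/2 = 22.25 kHz, appears at 17 kHz.
61.5 kHz and 150.5 kHz both map to 17 kHz.

61.5 kHz, 150.5 kHz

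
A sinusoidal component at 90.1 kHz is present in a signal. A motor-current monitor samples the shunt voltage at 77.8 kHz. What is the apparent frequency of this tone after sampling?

90.1 kHz mod fs = 12.3 kHz.
12.3 kHz ≤ fs/2 = 38.9 kHz, appears at 12.3 kHz.

12.3 kHz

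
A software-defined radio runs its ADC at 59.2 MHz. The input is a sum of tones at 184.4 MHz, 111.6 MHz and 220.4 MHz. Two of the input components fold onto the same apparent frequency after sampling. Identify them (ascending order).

fs/2 = 29.6 MHz.
184.4 MHz mod fs = 6.8 MHz.
6.8 MHz ≤ fs/2 = 29.6 MHz, appears at 6.8 MHz.
111.6 MHz mod fs = 52.4 MHz.
52.4 MHz > fs/2 = 29.6 MHz, folds to fs − 52.4 MHz = 6.8 MHz.
220.4 MHz mod fs = 42.8 MHz.
42.8 MHz > fs/2 = 29.6 MHz, folds to fs − 42.8 MHz = 16.4 MHz.
111.6 MHz and 184.4 MHz both map to 6.8 MHz.

111.6 MHz, 184.4 MHz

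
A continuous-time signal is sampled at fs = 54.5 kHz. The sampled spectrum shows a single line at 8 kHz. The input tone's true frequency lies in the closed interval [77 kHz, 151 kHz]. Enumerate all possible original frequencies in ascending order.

101 kHz, 117 kHz

Frequencies that alias to 8 kHz are k·fs ± 8 kHz for integer k ≥ 0.
k=0: 8 kHz.
k=1: 46.5 kHz, 62.5 kHz.
k=2: 101 kHz, 117 kHz.
k=3: 155.5 kHz, 171.5 kHz.
Within [77 kHz, 151 kHz]: 101 kHz, 117 kHz.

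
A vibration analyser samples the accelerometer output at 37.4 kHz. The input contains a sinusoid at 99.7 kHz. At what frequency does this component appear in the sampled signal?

12.5 kHz

99.7 kHz mod fs = 24.9 kHz.
24.9 kHz > fs/2 = 18.7 kHz, folds to fs − 24.9 kHz = 12.5 kHz.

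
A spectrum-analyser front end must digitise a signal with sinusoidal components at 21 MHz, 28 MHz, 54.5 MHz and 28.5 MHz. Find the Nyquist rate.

109 MHz

Highest-frequency component: 54.5 MHz.
Nyquist rate = 2 × 54.5 MHz = 109 MHz.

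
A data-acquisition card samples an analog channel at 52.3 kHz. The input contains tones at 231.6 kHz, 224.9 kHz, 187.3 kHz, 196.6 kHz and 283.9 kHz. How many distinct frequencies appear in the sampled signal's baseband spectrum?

fs/2 = 26.15 kHz.
231.6 kHz mod fs = 22.4 kHz.
22.4 kHz ≤ fs/2 = 26.15 kHz, appears at 22.4 kHz.
224.9 kHz mod fs = 15.7 kHz.
15.7 kHz ≤ fs/2 = 26.15 kHz, appears at 15.7 kHz.
187.3 kHz mod fs = 30.4 kHz.
30.4 kHz > fs/2 = 26.15 kHz, folds to fs − 30.4 kHz = 21.9 kHz.
196.6 kHz mod fs = 39.7 kHz.
39.7 kHz > fs/2 = 26.15 kHz, folds to fs − 39.7 kHz = 12.6 kHz.
283.9 kHz mod fs = 22.4 kHz.
22.4 kHz ≤ fs/2 = 26.15 kHz, appears at 22.4 kHz.
Distinct values: {12.6 kHz, 15.7 kHz, 21.9 kHz, 22.4 kHz} → 4.

4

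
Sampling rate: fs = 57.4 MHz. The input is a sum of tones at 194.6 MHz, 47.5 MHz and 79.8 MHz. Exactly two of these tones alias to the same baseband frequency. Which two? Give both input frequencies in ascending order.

79.8 MHz, 194.6 MHz

fs/2 = 28.7 MHz.
194.6 MHz mod fs = 22.4 MHz.
22.4 MHz ≤ fs/2 = 28.7 MHz, appears at 22.4 MHz.
47.5 MHz > fs/2 = 28.7 MHz, folds to fs − 47.5 MHz = 9.9 MHz.
79.8 MHz mod fs = 22.4 MHz.
22.4 MHz ≤ fs/2 = 28.7 MHz, appears at 22.4 MHz.
79.8 MHz and 194.6 MHz both map to 22.4 MHz.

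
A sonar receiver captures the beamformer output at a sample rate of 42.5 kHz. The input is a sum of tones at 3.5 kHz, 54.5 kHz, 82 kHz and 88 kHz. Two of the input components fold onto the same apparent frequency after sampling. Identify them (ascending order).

fs/2 = 21.25 kHz.
3.5 kHz ≤ fs/2 = 21.25 kHz, passes unchanged.
54.5 kHz mod fs = 12 kHz.
12 kHz ≤ fs/2 = 21.25 kHz, appears at 12 kHz.
82 kHz mod fs = 39.5 kHz.
39.5 kHz > fs/2 = 21.25 kHz, folds to fs − 39.5 kHz = 3 kHz.
88 kHz mod fs = 3 kHz.
3 kHz ≤ fs/2 = 21.25 kHz, appears at 3 kHz.
82 kHz and 88 kHz both map to 3 kHz.

82 kHz, 88 kHz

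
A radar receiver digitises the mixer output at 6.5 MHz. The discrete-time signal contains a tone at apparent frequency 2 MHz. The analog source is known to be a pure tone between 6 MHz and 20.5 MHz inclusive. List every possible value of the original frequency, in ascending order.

Frequencies that alias to 2 MHz are k·fs ± 2 MHz for integer k ≥ 0.
k=0: 2 MHz.
k=1: 4.5 MHz, 8.5 MHz.
k=2: 11 MHz, 15 MHz.
k=3: 17.5 MHz, 21.5 MHz.
k=4: 24 MHz, 28 MHz.
Within [6 MHz, 20.5 MHz]: 8.5 MHz, 11 MHz, 15 MHz, 17.5 MHz.

8.5 MHz, 11 MHz, 15 MHz, 17.5 MHz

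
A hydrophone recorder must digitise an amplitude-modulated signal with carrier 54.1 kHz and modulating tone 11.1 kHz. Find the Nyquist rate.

130.4 kHz

AM sidebands sit at fc ± fm = 43 kHz and 65.2 kHz.
Highest-frequency component: 65.2 kHz.
Nyquist rate = 2 × 65.2 kHz = 130.4 kHz.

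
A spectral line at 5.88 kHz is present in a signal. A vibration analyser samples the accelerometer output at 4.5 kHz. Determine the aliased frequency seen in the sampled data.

5.88 kHz mod fs = 1.38 kHz.
1.38 kHz ≤ fs/2 = 2.25 kHz, appears at 1.38 kHz.

1.38 kHz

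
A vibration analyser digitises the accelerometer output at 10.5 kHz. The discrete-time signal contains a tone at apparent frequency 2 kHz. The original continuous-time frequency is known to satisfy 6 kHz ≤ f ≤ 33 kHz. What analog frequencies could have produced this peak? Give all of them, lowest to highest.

8.5 kHz, 12.5 kHz, 19 kHz, 23 kHz, 29.5 kHz

Frequencies that alias to 2 kHz are k·fs ± 2 kHz for integer k ≥ 0.
k=0: 2 kHz.
k=1: 8.5 kHz, 12.5 kHz.
k=2: 19 kHz, 23 kHz.
k=3: 29.5 kHz, 33.5 kHz.
k=4: 40 kHz, 44 kHz.
Within [6 kHz, 33 kHz]: 8.5 kHz, 12.5 kHz, 19 kHz, 23 kHz, 29.5 kHz.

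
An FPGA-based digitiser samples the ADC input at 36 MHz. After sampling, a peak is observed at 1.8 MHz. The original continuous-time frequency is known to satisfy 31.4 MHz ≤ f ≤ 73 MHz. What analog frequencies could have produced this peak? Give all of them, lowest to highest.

34.2 MHz, 37.8 MHz, 70.2 MHz

Frequencies that alias to 1.8 MHz are k·fs ± 1.8 MHz for integer k ≥ 0.
k=0: 1.8 MHz.
k=1: 34.2 MHz, 37.8 MHz.
k=2: 70.2 MHz, 73.8 MHz.
k=3: 106.2 MHz, 109.8 MHz.
Within [31.4 MHz, 73 MHz]: 34.2 MHz, 37.8 MHz, 70.2 MHz.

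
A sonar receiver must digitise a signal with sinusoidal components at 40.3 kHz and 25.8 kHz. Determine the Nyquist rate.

Highest-frequency component: 40.3 kHz.
Nyquist rate = 2 × 40.3 kHz = 80.6 kHz.

80.6 kHz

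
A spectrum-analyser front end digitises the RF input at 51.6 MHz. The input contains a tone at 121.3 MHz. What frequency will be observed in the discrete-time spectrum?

18.1 MHz

121.3 MHz mod fs = 18.1 MHz.
18.1 MHz ≤ fs/2 = 25.8 MHz, appears at 18.1 MHz.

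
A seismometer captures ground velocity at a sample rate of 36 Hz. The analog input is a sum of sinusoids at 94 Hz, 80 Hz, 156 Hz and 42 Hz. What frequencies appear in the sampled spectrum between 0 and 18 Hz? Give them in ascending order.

fs/2 = 18 Hz.
94 Hz mod fs = 22 Hz.
22 Hz > fs/2 = 18 Hz, folds to fs − 22 Hz = 14 Hz.
80 Hz mod fs = 8 Hz.
8 Hz ≤ fs/2 = 18 Hz, appears at 8 Hz.
156 Hz mod fs = 12 Hz.
12 Hz ≤ fs/2 = 18 Hz, appears at 12 Hz.
42 Hz mod fs = 6 Hz.
6 Hz ≤ fs/2 = 18 Hz, appears at 6 Hz.
Distinct values: {6 Hz, 8 Hz, 12 Hz, 14 Hz}.

6 Hz, 8 Hz, 12 Hz, 14 Hz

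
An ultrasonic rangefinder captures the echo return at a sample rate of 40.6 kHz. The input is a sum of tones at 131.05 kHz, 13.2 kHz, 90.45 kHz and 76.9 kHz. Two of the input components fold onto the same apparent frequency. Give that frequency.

9.25 kHz

fs/2 = 20.3 kHz.
131.05 kHz mod fs = 9.25 kHz.
9.25 kHz ≤ fs/2 = 20.3 kHz, appears at 9.25 kHz.
13.2 kHz ≤ fs/2 = 20.3 kHz, passes unchanged.
90.45 kHz mod fs = 9.25 kHz.
9.25 kHz ≤ fs/2 = 20.3 kHz, appears at 9.25 kHz.
76.9 kHz mod fs = 36.3 kHz.
36.3 kHz > fs/2 = 20.3 kHz, folds to fs − 36.3 kHz = 4.3 kHz.
90.45 kHz and 131.05 kHz both map to 9.25 kHz.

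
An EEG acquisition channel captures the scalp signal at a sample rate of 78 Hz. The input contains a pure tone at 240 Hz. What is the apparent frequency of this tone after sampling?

6 Hz

240 Hz mod fs = 6 Hz.
6 Hz ≤ fs/2 = 39 Hz, appears at 6 Hz.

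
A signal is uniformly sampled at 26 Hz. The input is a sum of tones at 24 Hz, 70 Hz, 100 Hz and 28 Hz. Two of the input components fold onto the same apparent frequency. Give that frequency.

fs/2 = 13 Hz.
24 Hz > fs/2 = 13 Hz, folds to fs − 24 Hz = 2 Hz.
70 Hz mod fs = 18 Hz.
18 Hz > fs/2 = 13 Hz, folds to fs − 18 Hz = 8 Hz.
100 Hz mod fs = 22 Hz.
22 Hz > fs/2 = 13 Hz, folds to fs − 22 Hz = 4 Hz.
28 Hz mod fs = 2 Hz.
2 Hz ≤ fs/2 = 13 Hz, appears at 2 Hz.
24 Hz and 28 Hz both map to 2 Hz.

2 Hz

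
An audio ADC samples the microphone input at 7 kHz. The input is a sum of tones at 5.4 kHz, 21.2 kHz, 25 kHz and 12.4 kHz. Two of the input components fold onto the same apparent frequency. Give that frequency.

1.6 kHz

fs/2 = 3.5 kHz.
5.4 kHz > fs/2 = 3.5 kHz, folds to fs − 5.4 kHz = 1.6 kHz.
21.2 kHz mod fs = 0.2 kHz.
0.2 kHz ≤ fs/2 = 3.5 kHz, appears at 0.2 kHz.
25 kHz mod fs = 4 kHz.
4 kHz > fs/2 = 3.5 kHz, folds to fs − 4 kHz = 3 kHz.
12.4 kHz mod fs = 5.4 kHz.
5.4 kHz > fs/2 = 3.5 kHz, folds to fs − 5.4 kHz = 1.6 kHz.
5.4 kHz and 12.4 kHz both map to 1.6 kHz.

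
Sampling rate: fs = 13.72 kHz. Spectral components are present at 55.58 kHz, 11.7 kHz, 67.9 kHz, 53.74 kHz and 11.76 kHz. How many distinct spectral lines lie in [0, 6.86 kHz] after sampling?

fs/2 = 6.86 kHz.
55.58 kHz mod fs = 0.7 kHz.
0.7 kHz ≤ fs/2 = 6.86 kHz, appears at 0.7 kHz.
11.7 kHz > fs/2 = 6.86 kHz, folds to fs − 11.7 kHz = 2.02 kHz.
67.9 kHz mod fs = 13.02 kHz.
13.02 kHz > fs/2 = 6.86 kHz, folds to fs − 13.02 kHz = 0.7 kHz.
53.74 kHz mod fs = 12.58 kHz.
12.58 kHz > fs/2 = 6.86 kHz, folds to fs − 12.58 kHz = 1.14 kHz.
11.76 kHz > fs/2 = 6.86 kHz, folds to fs − 11.76 kHz = 1.96 kHz.
Distinct values: {0.7 kHz, 1.14 kHz, 1.96 kHz, 2.02 kHz} → 4.

4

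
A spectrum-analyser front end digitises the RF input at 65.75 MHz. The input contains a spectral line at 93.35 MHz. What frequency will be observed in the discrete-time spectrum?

93.35 MHz mod fs = 27.6 MHz.
27.6 MHz ≤ fs/2 = 32.875 MHz, appears at 27.6 MHz.

27.6 MHz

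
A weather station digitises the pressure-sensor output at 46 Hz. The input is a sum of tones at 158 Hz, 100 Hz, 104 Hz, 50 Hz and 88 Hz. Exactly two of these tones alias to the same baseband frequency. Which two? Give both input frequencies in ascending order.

fs/2 = 23 Hz.
158 Hz mod fs = 20 Hz.
20 Hz ≤ fs/2 = 23 Hz, appears at 20 Hz.
100 Hz mod fs = 8 Hz.
8 Hz ≤ fs/2 = 23 Hz, appears at 8 Hz.
104 Hz mod fs = 12 Hz.
12 Hz ≤ fs/2 = 23 Hz, appears at 12 Hz.
50 Hz mod fs = 4 Hz.
4 Hz ≤ fs/2 = 23 Hz, appears at 4 Hz.
88 Hz mod fs = 42 Hz.
42 Hz > fs/2 = 23 Hz, folds to fs − 42 Hz = 4 Hz.
50 Hz and 88 Hz both map to 4 Hz.

50 Hz, 88 Hz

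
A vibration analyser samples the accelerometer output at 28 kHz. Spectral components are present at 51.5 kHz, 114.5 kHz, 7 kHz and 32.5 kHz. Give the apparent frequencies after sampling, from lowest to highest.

fs/2 = 14 kHz.
51.5 kHz mod fs = 23.5 kHz.
23.5 kHz > fs/2 = 14 kHz, folds to fs − 23.5 kHz = 4.5 kHz.
114.5 kHz mod fs = 2.5 kHz.
2.5 kHz ≤ fs/2 = 14 kHz, appears at 2.5 kHz.
7 kHz ≤ fs/2 = 14 kHz, passes unchanged.
32.5 kHz mod fs = 4.5 kHz.
4.5 kHz ≤ fs/2 = 14 kHz, appears at 4.5 kHz.
Distinct values: {2.5 kHz, 4.5 kHz, 7 kHz}.

2.5 kHz, 4.5 kHz, 7 kHz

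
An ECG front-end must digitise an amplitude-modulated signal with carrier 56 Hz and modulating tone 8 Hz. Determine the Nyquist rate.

128 Hz

AM sidebands sit at fc ± fm = 48 Hz and 64 Hz.
Highest-frequency component: 64 Hz.
Nyquist rate = 2 × 64 Hz = 128 Hz.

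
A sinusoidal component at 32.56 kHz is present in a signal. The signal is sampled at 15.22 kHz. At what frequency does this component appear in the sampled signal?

32.56 kHz mod fs = 2.12 kHz.
2.12 kHz ≤ fs/2 = 7.61 kHz, appears at 2.12 kHz.

2.12 kHz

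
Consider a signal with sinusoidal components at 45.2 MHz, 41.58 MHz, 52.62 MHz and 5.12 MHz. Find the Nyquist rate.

Highest-frequency component: 52.62 MHz.
Nyquist rate = 2 × 52.62 MHz = 105.24 MHz.

105.24 MHz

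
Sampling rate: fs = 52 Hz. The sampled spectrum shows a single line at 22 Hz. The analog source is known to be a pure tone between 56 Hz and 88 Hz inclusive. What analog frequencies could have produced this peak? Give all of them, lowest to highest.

Frequencies that alias to 22 Hz are k·fs ± 22 Hz for integer k ≥ 0.
k=0: 22 Hz.
k=1: 30 Hz, 74 Hz.
k=2: 82 Hz, 126 Hz.
k=3: 134 Hz, 178 Hz.
Within [56 Hz, 88 Hz]: 74 Hz, 82 Hz.

74 Hz, 82 Hz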